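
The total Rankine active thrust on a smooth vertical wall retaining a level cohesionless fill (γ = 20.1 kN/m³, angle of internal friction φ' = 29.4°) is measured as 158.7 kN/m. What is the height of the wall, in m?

K_a = 0.3415. P_a = ½ K_a γ H² ⇒ H = √(2P_a/(K_a γ)).
H = √(2×158.7/(0.3415×20.1)) = 6.800 m.

6.80 m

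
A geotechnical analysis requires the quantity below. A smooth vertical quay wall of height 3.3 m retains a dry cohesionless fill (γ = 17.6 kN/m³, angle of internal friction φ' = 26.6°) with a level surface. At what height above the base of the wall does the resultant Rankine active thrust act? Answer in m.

K_a = 0.3814.
The pressure distribution is triangular, so the resultant acts at H/3 above the base = 3.3/3 = 1.100 m.

1.10 m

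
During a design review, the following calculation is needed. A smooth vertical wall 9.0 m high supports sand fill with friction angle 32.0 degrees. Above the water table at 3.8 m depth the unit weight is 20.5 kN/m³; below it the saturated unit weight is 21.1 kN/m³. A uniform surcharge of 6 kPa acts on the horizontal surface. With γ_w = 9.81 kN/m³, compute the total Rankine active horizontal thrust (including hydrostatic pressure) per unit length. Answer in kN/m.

366 kN/m

K_a = tan²(45° − φ/2) = 0.3073.
γ' = 21.1 − 9.81 = 11.29 kN/m³. h₂ = H − d_w = 5.2 m.
σ'_h: at surface K_a·q = 1.844; at WT K_a(q+γd_w) = 25.78; at base K_a(q+γd_w+γ'h₂) = 43.82 kPa.
P₁ = ½(1.844+25.78)×3.8 = 52.48; P₂ = ½(25.78+43.82)×5.2 = 181.0; P_w = ½γ_w h₂² = 132.6.
Total = 52.48+181.0+132.6 = 366.1 kN/m.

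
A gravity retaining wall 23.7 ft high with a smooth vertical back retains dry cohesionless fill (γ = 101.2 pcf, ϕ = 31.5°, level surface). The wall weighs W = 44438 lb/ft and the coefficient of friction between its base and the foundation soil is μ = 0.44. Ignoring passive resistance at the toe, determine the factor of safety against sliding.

2.19

K_a = tan²(45° − 31.5°/2) = 0.3136.
P_a = ½K_aγH² = 0.5×0.3136×101.2×23.7² = 8914 lb/ft, acting at H/3 = 7.900 ft above the base.
FS_sliding = μW / P_a = 0.44×44438 / 8914 = 2.194.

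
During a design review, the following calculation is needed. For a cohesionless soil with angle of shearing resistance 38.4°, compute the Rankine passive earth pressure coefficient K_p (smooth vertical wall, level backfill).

4.28

K_p = (1 + sin φ)/(1 − sin φ) = tan²(45° + 38.4°/2) = 4.279.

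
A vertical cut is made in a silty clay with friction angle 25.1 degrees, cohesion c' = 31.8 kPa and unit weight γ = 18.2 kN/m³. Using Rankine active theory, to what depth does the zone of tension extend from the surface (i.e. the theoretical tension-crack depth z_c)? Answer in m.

5.50 m

K_a = tan²(45° − 25.1°/2) = 0.4043; √K_a = 0.6358.
The active pressure is zero where K_a γ z = 2c√K_a, so z_c = 2c/(γ√K_a) = 2×31.8/(18.2×0.6358) = 5.496 m.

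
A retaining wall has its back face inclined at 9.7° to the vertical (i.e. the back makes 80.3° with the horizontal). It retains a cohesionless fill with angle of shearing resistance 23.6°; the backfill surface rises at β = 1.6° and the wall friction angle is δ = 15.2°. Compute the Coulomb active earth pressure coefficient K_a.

0.468

K_a = sin²(α+φ) / [sin²α · sin(α−δ) · (1 + √{sin(φ+δ)sin(φ−β) / (sin(α−δ)sin(α+β))})²].
With α = 80.3°, φ = 23.6°, δ = 15.2°, β = 1.6°: K_a = 0.4681.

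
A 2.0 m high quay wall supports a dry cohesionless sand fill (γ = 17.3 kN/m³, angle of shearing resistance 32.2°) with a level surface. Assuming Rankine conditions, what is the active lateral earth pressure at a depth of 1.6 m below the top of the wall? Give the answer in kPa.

K_a = (1 − sin φ)/(1 + sin φ) = 0.3047.
σ_h = K_a γ z = 0.3047 × 17.3 × 1.6 = 8.435 kPa.

8.44 kPa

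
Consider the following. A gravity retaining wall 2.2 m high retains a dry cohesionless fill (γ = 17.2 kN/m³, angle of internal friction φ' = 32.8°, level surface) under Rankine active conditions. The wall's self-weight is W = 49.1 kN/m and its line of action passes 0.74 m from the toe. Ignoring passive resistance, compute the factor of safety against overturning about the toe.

4.00

K_a = tan²(45° − 32.8°/2) = 0.2973.
P_a = ½K_aγH² = 0.5×0.2973×17.2×2.2² = 12.37 kN/m, acting at H/3 = 0.7333 m above the base.
Overturning moment M_o = P_a × H/3 = 12.37 × 0.7333 = 9.074.
Resisting moment M_r = W × 0.74 = 49.1 × 0.74 = 36.33.
FS_overturning = M_r/M_o = 36.33/9.074 = 4.004.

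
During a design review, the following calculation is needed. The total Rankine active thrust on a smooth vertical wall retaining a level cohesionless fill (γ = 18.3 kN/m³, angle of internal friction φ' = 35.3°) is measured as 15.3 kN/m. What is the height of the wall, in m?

2.50 m

K_a = 0.2675. P_a = ½ K_a γ H² ⇒ H = √(2P_a/(K_a γ)).
H = √(2×15.3/(0.2675×18.3)) = 2.500 m.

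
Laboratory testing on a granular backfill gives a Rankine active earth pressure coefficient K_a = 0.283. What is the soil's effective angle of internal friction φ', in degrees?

K_a = tan²(45° − φ/2) ⇒ 45° − φ/2 = arctan(√0.283) = 28.01°.
φ = 2(45° − 28.01°) = 33.98°.

34.0°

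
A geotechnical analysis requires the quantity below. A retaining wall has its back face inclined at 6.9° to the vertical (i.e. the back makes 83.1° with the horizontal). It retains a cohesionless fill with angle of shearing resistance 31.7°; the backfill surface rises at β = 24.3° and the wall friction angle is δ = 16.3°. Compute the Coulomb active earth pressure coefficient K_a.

0.514

K_a = sin²(α+φ) / [sin²α · sin(α−δ) · (1 + √{sin(φ+δ)sin(φ−β) / (sin(α−δ)sin(α+β))})²].
With α = 83.1°, φ = 31.7°, δ = 16.3°, β = 24.3°: K_a = 0.5140.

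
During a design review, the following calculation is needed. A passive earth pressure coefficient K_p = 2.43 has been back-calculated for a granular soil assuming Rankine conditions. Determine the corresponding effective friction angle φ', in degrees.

K_p = (1+sin φ)/(1−sin φ) ⇒ sin φ = (K_p − 1)/(K_p + 1) = 0.4169.
φ = arcsin(0.4169) = 24.64°.

24.6°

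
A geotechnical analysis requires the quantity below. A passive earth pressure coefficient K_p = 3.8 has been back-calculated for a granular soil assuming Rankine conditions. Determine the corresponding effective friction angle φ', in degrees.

K_p = (1+sin φ)/(1−sin φ) ⇒ sin φ = (K_p − 1)/(K_p + 1) = 0.5833.
φ = arcsin(0.5833) = 35.69°.

35.7°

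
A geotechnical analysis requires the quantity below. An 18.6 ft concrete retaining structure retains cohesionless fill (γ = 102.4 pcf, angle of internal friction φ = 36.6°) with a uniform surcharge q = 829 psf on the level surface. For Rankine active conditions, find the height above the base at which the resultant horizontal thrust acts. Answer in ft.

K_a = 0.2530.
Triangular part P₁ = ½K_aγH² = 4481 at H/3 = 6.200 ft; rectangular part P₂ = K_a q H = 3900 at H/2 = 9.300 ft.
ȳ = (P₁·6.200 + P₂·9.300)/(P₁+P₂) = 7.643 ft.

7.64 ft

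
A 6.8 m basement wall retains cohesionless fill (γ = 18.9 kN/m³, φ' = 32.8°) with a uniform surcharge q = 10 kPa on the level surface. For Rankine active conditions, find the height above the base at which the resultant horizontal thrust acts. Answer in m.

2.42 m

K_a = 0.2973.
Triangular part P₁ = ½K_aγH² = 129.9 at H/3 = 2.267 m; rectangular part P₂ = K_a q H = 20.21 at H/2 = 3.400 m.
ȳ = (P₁·2.267 + P₂·3.400)/(P₁+P₂) = 2.419 m.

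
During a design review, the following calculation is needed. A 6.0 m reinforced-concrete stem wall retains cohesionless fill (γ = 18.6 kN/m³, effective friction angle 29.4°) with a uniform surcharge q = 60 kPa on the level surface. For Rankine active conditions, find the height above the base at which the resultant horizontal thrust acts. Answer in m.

2.52 m

K_a = 0.3415.
Triangular part P₁ = ½K_aγH² = 114.3 at H/3 = 2.000 m; rectangular part P₂ = K_a q H = 122.9 at H/2 = 3.000 m.
ȳ = (P₁·2.000 + P₂·3.000)/(P₁+P₂) = 2.518 m.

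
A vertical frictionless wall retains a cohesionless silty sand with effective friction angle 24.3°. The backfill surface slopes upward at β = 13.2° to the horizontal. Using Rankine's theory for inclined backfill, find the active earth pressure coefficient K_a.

0.467

K_a = cos β · (cos β − √(cos²β − cos²φ)) / (cos β + √(cos²β − cos²φ)).
cos β = 0.9736, cos φ = 0.9114, √(cos²β − cos²φ) = 0.3423.
K_a = 0.9736 × (0.9736 − 0.3423)/(0.9736 + 0.3423) = 0.4670.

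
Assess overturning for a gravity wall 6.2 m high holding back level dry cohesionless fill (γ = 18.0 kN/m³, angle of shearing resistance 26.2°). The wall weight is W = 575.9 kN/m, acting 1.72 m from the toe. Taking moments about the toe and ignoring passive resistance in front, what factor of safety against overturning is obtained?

K_a = tan²(45° − 26.2°/2) = 0.3874.
P_a = ½K_aγH² = 0.5×0.3874×18.0×6.2² = 134.0 kN/m, acting at H/3 = 2.067 m above the base.
Overturning moment M_o = P_a × H/3 = 134.0 × 2.067 = 277.0.
Resisting moment M_r = W × 1.72 = 575.9 × 1.72 = 990.5.
FS_overturning = M_r/M_o = 990.5/277.0 = 3.576.

3.58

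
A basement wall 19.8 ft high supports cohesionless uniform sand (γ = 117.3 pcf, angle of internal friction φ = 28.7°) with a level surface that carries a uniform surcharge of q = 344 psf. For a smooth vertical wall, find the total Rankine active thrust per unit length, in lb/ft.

K_a = tan²(45° − φ/2) = 0.3511.
Soil triangle: ½ K_a γ H² = 0.5×0.3511×117.3×19.8² = 8074 lb/ft.
Surcharge rectangle: K_a q H = 0.3511×344×19.8 = 2392 lb/ft.
Total = 8074 + 2392 = 10470 lb/ft.

10500 lb/ft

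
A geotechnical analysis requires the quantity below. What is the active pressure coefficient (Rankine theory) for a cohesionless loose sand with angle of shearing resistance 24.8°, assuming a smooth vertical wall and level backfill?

K_a = (1 − sin φ)/(1 + sin φ) = (1 − sin 24.8°)/(1 + sin 24.8°) = 0.4090.

0.409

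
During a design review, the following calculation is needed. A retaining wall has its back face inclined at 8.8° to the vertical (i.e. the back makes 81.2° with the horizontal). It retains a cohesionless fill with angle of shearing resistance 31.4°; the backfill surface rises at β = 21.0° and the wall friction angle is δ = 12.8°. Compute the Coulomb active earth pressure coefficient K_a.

K_a = sin²(α+φ) / [sin²α · sin(α−δ) · (1 + √{sin(φ+δ)sin(φ−β) / (sin(α−δ)sin(α+β))})²].
With α = 81.2°, φ = 31.4°, δ = 12.8°, β = 21.0°: K_a = 0.4986.

0.499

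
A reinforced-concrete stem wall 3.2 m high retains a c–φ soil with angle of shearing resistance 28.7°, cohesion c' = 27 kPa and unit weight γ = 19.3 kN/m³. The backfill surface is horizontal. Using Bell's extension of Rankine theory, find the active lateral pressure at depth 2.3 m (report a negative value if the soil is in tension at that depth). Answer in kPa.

K_a = (1 − sin φ)/(1 + sin φ) = 0.3511.
σ_a = K_a γ z − 2c√K_a = 0.3511×19.3×2.3 − 2×27×0.5926 = -16.41 kPa.

-16.4 kPa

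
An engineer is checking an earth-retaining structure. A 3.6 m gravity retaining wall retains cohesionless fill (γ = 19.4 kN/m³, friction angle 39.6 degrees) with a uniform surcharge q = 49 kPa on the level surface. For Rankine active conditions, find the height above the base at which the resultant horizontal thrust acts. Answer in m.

K_a = 0.2214.
Triangular part P₁ = ½K_aγH² = 27.84 at H/3 = 1.200 m; rectangular part P₂ = K_a q H = 39.06 at H/2 = 1.800 m.
ȳ = (P₁·1.200 + P₂·1.800)/(P₁+P₂) = 1.550 m.

1.55 m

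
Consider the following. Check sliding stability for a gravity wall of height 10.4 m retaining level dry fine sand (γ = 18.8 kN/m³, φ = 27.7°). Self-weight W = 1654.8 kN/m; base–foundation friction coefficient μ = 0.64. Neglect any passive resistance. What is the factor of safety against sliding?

2.85

K_a = tan²(45° − 27.7°/2) = 0.3653.
P_a = ½K_aγH² = 0.5×0.3653×18.8×10.4² = 371.4 kN/m, acting at H/3 = 3.467 m above the base.
FS_sliding = μW / P_a = 0.64×1654.8 / 371.4 = 2.851.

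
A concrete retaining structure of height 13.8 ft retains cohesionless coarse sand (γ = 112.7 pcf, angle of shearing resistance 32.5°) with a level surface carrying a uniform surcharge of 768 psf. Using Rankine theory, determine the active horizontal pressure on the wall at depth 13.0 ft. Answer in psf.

K_a = (1 − sin φ)/(1 + sin φ) = 0.3010.
σ_v = γz + q = 112.7 × 13.0 + 768 = 2233 psf.
σ_h = K_a σ_v = 0.3010 × 2233 = 672.1 psf.

672 psf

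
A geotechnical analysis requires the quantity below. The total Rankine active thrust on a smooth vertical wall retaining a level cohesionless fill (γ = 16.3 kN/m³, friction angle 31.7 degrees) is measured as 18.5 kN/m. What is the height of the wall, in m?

K_a = 0.3111. P_a = ½ K_a γ H² ⇒ H = √(2P_a/(K_a γ)).
H = √(2×18.5/(0.3111×16.3)) = 2.701 m.

2.70 m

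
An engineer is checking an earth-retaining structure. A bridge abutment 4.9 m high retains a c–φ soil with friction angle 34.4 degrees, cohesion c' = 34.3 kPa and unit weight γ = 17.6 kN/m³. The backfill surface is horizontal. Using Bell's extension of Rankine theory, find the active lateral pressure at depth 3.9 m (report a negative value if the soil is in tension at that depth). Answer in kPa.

K_a = (1 − sin φ)/(1 + sin φ) = 0.2780.
σ_a = K_a γ z − 2c√K_a = 0.2780×17.6×3.9 − 2×34.3×0.5272 = -17.09 kPa.

-17.1 kPa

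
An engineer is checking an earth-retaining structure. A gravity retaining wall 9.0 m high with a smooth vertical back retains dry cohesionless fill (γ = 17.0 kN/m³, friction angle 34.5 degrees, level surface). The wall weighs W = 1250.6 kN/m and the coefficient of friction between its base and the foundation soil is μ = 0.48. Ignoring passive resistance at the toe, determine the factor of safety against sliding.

K_a = tan²(45° − 34.5°/2) = 0.2768.
P_a = ½K_aγH² = 0.5×0.2768×17.0×9.0² = 190.6 kN/m, acting at H/3 = 3.000 m above the base.
FS_sliding = μW / P_a = 0.48×1250.6 / 190.6 = 3.150.

3.15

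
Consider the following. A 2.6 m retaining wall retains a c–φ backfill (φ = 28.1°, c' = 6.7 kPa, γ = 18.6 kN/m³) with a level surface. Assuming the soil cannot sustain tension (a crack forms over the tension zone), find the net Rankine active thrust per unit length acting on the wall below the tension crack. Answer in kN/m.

6.54 kN/m

K_a = 0.3596; √K_a = 0.5997.
Tension-crack depth z_c = 2c/(γ√K_a) = 2×6.7/(18.6×0.5997) = 1.201 m.
σ_a at base = K_a γ H − 2c√K_a = 0.3596×18.6×2.6 − 2×6.7×0.5997 = 9.355 kPa.
P_a = ½ × 9.355 × (H − z_c) = 0.5×9.355×1.399 = 6.542 kN/m.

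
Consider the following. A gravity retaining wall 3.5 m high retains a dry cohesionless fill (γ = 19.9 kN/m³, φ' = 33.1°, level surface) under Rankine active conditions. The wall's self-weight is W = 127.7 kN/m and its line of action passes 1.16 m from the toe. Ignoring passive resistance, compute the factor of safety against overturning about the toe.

3.55

K_a = tan²(45° − 33.1°/2) = 0.2936.
P_a = ½K_aγH² = 0.5×0.2936×19.9×3.5² = 35.78 kN/m, acting at H/3 = 1.167 m above the base.
Overturning moment M_o = P_a × H/3 = 35.78 × 1.167 = 41.75.
Resisting moment M_r = W × 1.16 = 127.7 × 1.16 = 148.1.
FS_overturning = M_r/M_o = 148.1/41.75 = 3.548.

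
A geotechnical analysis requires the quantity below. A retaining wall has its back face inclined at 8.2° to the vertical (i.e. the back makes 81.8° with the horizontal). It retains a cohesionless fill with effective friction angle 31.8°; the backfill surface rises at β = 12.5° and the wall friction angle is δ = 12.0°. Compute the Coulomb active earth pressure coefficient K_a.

K_a = sin²(α+φ) / [sin²α · sin(α−δ) · (1 + √{sin(φ+δ)sin(φ−β) / (sin(α−δ)sin(α+β))})²].
With α = 81.8°, φ = 31.8°, δ = 12.0°, β = 12.5°: K_a = 0.4090.

0.409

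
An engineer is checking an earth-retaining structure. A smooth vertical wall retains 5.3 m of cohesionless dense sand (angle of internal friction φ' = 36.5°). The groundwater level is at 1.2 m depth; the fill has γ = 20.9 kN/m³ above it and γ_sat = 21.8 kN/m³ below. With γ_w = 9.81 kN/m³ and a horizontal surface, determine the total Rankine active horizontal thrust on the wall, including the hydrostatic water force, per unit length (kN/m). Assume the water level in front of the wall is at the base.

K_a = tan²(45° − φ/2) = 0.2541.
γ' = 21.8 − 9.81 = 11.99 kN/m³. Depth below WT = 4.1 m.
σ'_h at WT = K_a γ d_w = 6.372 kPa; at base = 6.372 + K_a γ' × 4.1 = 18.86 kPa.
P₁ (0–1.2 m) = ½×6.372×1.2 = 3.823. P₂ (1.2–5.3 m) = ½(6.372+18.86)×4.1 = 51.73.
P_w = ½ γ_w h₂² = 0.5×9.81×4.1² = 82.45. Total = 3.823+51.73+82.45 = 138.0 kN/m.

138 kN/m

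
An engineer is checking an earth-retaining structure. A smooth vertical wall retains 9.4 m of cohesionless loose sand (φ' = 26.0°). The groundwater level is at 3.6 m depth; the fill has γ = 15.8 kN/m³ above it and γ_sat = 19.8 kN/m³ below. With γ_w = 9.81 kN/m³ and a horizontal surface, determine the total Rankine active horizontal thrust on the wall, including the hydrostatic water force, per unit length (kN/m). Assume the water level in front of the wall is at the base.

399 kN/m

K_a = tan²(45° − φ/2) = 0.3905.
γ' = 19.8 − 9.81 = 9.990 kN/m³. Depth below WT = 5.8 m.
σ'_h at WT = K_a γ d_w = 22.21 kPa; at base = 22.21 + K_a γ' × 5.8 = 44.83 kPa.
P₁ (0–3.6 m) = ½×22.21×3.6 = 39.98. P₂ (3.6–9.4 m) = ½(22.21+44.83)×5.8 = 194.4.
P_w = ½ γ_w h₂² = 0.5×9.81×5.8² = 165.0. Total = 39.98+194.4+165.0 = 399.4 kN/m.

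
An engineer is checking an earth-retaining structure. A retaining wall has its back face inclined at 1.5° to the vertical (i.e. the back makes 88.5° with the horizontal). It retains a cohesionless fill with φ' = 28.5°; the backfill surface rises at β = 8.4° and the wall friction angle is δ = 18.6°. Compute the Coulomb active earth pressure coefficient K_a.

0.366

K_a = sin²(α+φ) / [sin²α · sin(α−δ) · (1 + √{sin(φ+δ)sin(φ−β) / (sin(α−δ)sin(α+β))})²].
With α = 88.5°, φ = 28.5°, δ = 18.6°, β = 8.4°: K_a = 0.3663.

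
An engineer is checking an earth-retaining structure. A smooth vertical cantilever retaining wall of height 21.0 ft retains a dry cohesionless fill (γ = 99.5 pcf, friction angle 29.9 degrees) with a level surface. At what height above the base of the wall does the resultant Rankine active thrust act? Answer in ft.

K_a = 0.3347.
The pressure distribution is triangular, so the resultant acts at H/3 above the base = 21.0/3 = 7.000 ft.

7.00 ft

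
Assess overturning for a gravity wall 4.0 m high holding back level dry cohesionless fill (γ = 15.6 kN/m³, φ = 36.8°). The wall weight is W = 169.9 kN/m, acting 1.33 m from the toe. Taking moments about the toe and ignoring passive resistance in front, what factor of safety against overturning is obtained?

5.42

K_a = tan²(45° − 36.8°/2) = 0.2508.
P_a = ½K_aγH² = 0.5×0.2508×15.6×4.0² = 31.30 kN/m, acting at H/3 = 1.333 m above the base.
Overturning moment M_o = P_a × H/3 = 31.30 × 1.333 = 41.73.
Resisting moment M_r = W × 1.33 = 169.9 × 1.33 = 226.0.
FS_overturning = M_r/M_o = 226.0/41.73 = 5.415.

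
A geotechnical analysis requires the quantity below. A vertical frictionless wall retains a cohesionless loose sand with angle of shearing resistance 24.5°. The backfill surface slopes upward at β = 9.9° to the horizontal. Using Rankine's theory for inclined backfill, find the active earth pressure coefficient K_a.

0.439

K_a = cos β · (cos β − √(cos²β − cos²φ)) / (cos β + √(cos²β − cos²φ)).
cos β = 0.9851, cos φ = 0.9100, √(cos²β − cos²φ) = 0.3774.
K_a = 0.9851 × (0.9851 − 0.3774)/(0.9851 + 0.3774) = 0.4394.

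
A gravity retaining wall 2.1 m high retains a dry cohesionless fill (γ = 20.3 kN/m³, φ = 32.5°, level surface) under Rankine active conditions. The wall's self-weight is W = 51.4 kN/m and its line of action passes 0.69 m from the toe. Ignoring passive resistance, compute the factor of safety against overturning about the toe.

3.76

K_a = tan²(45° − 32.5°/2) = 0.3010.
P_a = ½K_aγH² = 0.5×0.3010×20.3×2.1² = 13.47 kN/m, acting at H/3 = 0.7000 m above the base.
Overturning moment M_o = P_a × H/3 = 13.47 × 0.7000 = 9.431.
Resisting moment M_r = W × 0.69 = 51.4 × 0.69 = 35.47.
FS_overturning = M_r/M_o = 35.47/9.431 = 3.761.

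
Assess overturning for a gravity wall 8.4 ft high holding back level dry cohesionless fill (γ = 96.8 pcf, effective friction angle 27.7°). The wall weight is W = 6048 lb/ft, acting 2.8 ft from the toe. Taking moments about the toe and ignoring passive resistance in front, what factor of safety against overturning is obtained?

K_a = tan²(45° − 27.7°/2) = 0.3653.
P_a = ½K_aγH² = 0.5×0.3653×96.8×8.4² = 1248 lb/ft, acting at H/3 = 2.800 ft above the base.
Overturning moment M_o = P_a × H/3 = 1248 × 2.800 = 3493.
Resisting moment M_r = W × 2.8 = 6048 × 2.8 = 16930.
FS_overturning = M_r/M_o = 16930/3493 = 4.847.

4.85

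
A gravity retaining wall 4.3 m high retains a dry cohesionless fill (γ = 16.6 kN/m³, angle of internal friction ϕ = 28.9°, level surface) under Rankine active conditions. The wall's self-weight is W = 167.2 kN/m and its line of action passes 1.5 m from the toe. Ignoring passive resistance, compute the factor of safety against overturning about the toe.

3.27

K_a = tan²(45° − 28.9°/2) = 0.3484.
P_a = ½K_aγH² = 0.5×0.3484×16.6×4.3² = 53.46 kN/m, acting at H/3 = 1.433 m above the base.
Overturning moment M_o = P_a × H/3 = 53.46 × 1.433 = 76.63.
Resisting moment M_r = W × 1.5 = 167.2 × 1.5 = 250.8.
FS_overturning = M_r/M_o = 250.8/76.63 = 3.273.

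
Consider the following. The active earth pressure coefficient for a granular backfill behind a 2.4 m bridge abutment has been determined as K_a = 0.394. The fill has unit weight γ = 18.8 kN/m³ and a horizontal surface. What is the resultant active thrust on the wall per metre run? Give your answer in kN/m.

P = ½ K_a γ H² = 0.5 × 0.394 × 18.8 × 2.4² = 21.33 kN/m.

21.3 kN/m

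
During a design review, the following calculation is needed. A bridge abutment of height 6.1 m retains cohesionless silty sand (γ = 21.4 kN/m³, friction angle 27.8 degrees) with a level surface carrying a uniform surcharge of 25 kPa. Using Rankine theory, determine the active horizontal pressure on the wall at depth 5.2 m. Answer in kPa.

K_a = (1 − sin φ)/(1 + sin φ) = 0.3639.
σ_v = γz + q = 21.4 × 5.2 + 25 = 136.3 kPa.
σ_h = K_a σ_v = 0.3639 × 136.3 = 49.59 kPa.

49.6 kPa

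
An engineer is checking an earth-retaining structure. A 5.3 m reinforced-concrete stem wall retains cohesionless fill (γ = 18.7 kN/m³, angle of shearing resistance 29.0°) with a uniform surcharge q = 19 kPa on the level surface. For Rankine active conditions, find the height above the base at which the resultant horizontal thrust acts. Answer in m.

2.01 m

K_a = 0.3470.
Triangular part P₁ = ½K_aγH² = 91.13 at H/3 = 1.767 m; rectangular part P₂ = K_a q H = 34.94 at H/2 = 2.650 m.
ȳ = (P₁·1.767 + P₂·2.650)/(P₁+P₂) = 2.011 m.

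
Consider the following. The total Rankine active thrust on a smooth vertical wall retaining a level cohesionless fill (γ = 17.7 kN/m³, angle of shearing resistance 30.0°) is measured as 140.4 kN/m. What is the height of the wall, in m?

K_a = 0.3333. P_a = ½ K_a γ H² ⇒ H = √(2P_a/(K_a γ)).
H = √(2×140.4/(0.3333×17.7)) = 6.899 m.

6.90 m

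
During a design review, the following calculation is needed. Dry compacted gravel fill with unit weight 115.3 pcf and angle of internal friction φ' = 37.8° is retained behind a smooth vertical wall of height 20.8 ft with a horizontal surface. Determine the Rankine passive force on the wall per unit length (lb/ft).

104000 lb/ft

K_p = tan²(45° + φ/2) = 4.167.
P_p = ½ K_p γ H² = 0.5 × 4.167 × 115.3 × 20.8² = 103900 lb/ft.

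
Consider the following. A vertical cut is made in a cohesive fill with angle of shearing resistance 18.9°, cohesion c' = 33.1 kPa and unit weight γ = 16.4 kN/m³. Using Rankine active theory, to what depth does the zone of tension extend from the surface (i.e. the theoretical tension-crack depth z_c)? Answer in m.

K_a = tan²(45° − 18.9°/2) = 0.5107; √K_a = 0.7146.
The active pressure is zero where K_a γ z = 2c√K_a, so z_c = 2c/(γ√K_a) = 2×33.1/(16.4×0.7146) = 5.649 m.

5.65 m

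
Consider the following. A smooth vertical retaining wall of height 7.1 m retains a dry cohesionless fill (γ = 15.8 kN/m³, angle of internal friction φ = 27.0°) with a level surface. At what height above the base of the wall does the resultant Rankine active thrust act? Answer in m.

2.37 m

K_a = 0.3755.
The pressure distribution is triangular, so the resultant acts at H/3 above the base = 7.1/3 = 2.367 m.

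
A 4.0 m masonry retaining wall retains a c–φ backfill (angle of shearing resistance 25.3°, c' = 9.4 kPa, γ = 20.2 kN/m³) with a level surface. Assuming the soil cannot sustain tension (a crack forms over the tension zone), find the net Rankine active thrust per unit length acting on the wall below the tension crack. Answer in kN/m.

K_a = 0.4012; √K_a = 0.6334.
Tension-crack depth z_c = 2c/(γ√K_a) = 2×9.4/(20.2×0.6334) = 1.469 m.
σ_a at base = K_a γ H − 2c√K_a = 0.4012×20.2×4.0 − 2×9.4×0.6334 = 20.51 kPa.
P_a = ½ × 20.51 × (H − z_c) = 0.5×20.51×2.531 = 25.95 kN/m.

25.9 kN/m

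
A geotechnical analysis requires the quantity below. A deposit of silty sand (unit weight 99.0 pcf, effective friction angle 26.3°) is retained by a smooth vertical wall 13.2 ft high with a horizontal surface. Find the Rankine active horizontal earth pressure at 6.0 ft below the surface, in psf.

229 psf

K_a = (1 − sin φ)/(1 + sin φ) = 0.3859.
σ_h = K_a γ z = 0.3859 × 99.0 × 6.0 = 229.2 psf.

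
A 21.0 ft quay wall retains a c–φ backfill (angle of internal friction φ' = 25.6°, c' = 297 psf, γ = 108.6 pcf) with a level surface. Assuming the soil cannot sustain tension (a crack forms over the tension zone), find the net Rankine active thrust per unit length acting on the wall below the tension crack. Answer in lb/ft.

K_a = 0.3966; √K_a = 0.6297.
Tension-crack depth z_c = 2c/(γ√K_a) = 2×297/(108.6×0.6297) = 8.686 ft.
σ_a at base = K_a γ H − 2c√K_a = 0.3966×108.6×21.0 − 2×297×0.6297 = 530.3 psf.
P_a = ½ × 530.3 × (H − z_c) = 0.5×530.3×12.31 = 3265 lb/ft.

3270 lb/ft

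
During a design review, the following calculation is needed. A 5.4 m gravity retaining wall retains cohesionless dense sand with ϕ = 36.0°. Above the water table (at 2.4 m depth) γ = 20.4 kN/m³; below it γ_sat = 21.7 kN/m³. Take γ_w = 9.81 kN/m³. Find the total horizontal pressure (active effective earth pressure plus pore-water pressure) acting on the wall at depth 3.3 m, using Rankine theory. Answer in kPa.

K_a = (1 − sin φ)/(1 + sin φ) = 0.2596.
γ' = 21.7 − 9.81 = 11.89 kN/m³.
Effective vertical stress at 3.3 m: σ'_v = 20.4×2.4 + 11.89×0.900 = 59.66 kPa.
σ'_h = K_a σ'_v = 0.2596 × 59.66 = 15.49 kPa; u = γ_w × 0.900 = 8.829 kPa.
Total σ_h = 15.49 + 8.829 = 24.32 kPa.

24.3 kPa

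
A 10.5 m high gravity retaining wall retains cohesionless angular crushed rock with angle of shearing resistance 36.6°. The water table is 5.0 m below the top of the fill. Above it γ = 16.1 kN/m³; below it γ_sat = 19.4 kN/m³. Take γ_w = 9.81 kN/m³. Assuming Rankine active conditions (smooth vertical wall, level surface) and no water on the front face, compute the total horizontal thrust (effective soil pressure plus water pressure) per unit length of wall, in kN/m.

348 kN/m

K_a = tan²(45° − φ/2) = 0.2530.
γ' = 19.4 − 9.81 = 9.590 kN/m³. Depth below WT = 5.5 m.
σ'_h at WT = K_a γ d_w = 20.36 kPa; at base = 20.36 + K_a γ' × 5.5 = 33.71 kPa.
P₁ (0–5.0 m) = ½×20.36×5.0 = 50.91. P₂ (5.0–10.5 m) = ½(20.36+33.71)×5.5 = 148.7.
P_w = ½ γ_w h₂² = 0.5×9.81×5.5² = 148.4. Total = 50.91+148.7+148.4 = 348.0 kN/m.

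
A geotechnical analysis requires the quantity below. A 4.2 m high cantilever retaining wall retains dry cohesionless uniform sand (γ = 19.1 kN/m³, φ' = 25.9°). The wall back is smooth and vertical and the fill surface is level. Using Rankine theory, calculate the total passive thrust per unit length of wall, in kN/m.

430 kN/m

K_p = tan²(45° + φ/2) = 2.551.
P_p = ½ K_p γ H² = 0.5 × 2.551 × 19.1 × 4.2² = 429.8 kN/m.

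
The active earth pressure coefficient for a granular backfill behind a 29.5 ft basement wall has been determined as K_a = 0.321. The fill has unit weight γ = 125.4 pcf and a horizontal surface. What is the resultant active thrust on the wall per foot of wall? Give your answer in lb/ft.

P = ½ K_a γ H² = 0.5 × 0.321 × 125.4 × 29.5² = 17520 lb/ft.

17500 lb/ft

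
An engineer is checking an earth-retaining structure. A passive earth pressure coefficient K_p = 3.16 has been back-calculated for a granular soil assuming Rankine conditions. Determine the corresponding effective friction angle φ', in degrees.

31.3°

K_p = (1+sin φ)/(1−sin φ) ⇒ sin φ = (K_p − 1)/(K_p + 1) = 0.5192.
φ = arcsin(0.5192) = 31.28°.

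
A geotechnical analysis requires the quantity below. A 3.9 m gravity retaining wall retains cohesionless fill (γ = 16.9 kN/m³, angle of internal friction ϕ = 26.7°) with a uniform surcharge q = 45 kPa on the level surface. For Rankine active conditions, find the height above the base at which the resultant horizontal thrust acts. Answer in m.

K_a = 0.3800.
Triangular part P₁ = ½K_aγH² = 48.83 at H/3 = 1.300 m; rectangular part P₂ = K_a q H = 66.68 at H/2 = 1.950 m.
ȳ = (P₁·1.300 + P₂·1.950)/(P₁+P₂) = 1.675 m.

1.68 m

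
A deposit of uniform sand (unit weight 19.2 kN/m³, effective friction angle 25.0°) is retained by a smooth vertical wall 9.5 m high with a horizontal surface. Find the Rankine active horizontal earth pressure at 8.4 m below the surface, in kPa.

K_a = (1 − sin φ)/(1 + sin φ) = 0.4059.
σ_h = K_a γ z = 0.4059 × 19.2 × 8.4 = 65.46 kPa.

65.5 kPa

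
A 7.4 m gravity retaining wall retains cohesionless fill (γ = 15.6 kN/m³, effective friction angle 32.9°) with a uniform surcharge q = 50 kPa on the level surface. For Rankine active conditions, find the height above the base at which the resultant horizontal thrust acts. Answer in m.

3.04 m

K_a = 0.2960.
Triangular part P₁ = ½K_aγH² = 126.4 at H/3 = 2.467 m; rectangular part P₂ = K_a q H = 109.5 at H/2 = 3.700 m.
ȳ = (P₁·2.467 + P₂·3.700)/(P₁+P₂) = 3.039 m.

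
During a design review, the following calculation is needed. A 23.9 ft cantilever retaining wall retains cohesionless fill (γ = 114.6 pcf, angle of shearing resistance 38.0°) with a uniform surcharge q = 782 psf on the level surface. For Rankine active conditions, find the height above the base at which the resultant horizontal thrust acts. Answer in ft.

9.41 ft

K_a = 0.2379.
Triangular part P₁ = ½K_aγH² = 7786 at H/3 = 7.967 ft; rectangular part P₂ = K_a q H = 4446 at H/2 = 11.95 ft.
ȳ = (P₁·7.967 + P₂·11.95)/(P₁+P₂) = 9.414 ft.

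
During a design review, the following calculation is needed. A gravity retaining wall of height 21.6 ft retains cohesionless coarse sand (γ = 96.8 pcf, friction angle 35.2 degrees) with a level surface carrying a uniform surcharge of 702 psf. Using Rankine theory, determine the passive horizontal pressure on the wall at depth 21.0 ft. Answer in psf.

K_p = (1 + sin φ)/(1 − sin φ) = 3.722.
σ_v = γz + q = 96.8 × 21.0 + 702 = 2735 psf.
σ_h = K_p σ_v = 3.722 × 2735 = 10180 psf.

10200 psf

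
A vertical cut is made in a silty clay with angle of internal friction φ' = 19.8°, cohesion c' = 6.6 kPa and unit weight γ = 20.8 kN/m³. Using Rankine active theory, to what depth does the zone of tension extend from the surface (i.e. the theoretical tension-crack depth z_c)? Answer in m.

K_a = tan²(45° − 19.8°/2) = 0.4939; √K_a = 0.7028.
The active pressure is zero where K_a γ z = 2c√K_a, so z_c = 2c/(γ√K_a) = 2×6.6/(20.8×0.7028) = 0.9030 m.

0.903 m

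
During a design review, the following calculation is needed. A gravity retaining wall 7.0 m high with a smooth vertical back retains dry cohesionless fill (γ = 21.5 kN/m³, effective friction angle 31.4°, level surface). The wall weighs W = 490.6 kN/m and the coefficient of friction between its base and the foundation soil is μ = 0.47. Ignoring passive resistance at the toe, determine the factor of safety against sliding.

K_a = tan²(45° − 31.4°/2) = 0.3149.
P_a = ½K_aγH² = 0.5×0.3149×21.5×7.0² = 165.9 kN/m, acting at H/3 = 2.333 m above the base.
FS_sliding = μW / P_a = 0.47×490.6 / 165.9 = 1.390.

1.39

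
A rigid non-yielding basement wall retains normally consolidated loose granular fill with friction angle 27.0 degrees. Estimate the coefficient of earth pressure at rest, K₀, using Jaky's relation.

0.546

K₀ = 1 − sin φ' = 1 − sin 27.0° = 0.5460.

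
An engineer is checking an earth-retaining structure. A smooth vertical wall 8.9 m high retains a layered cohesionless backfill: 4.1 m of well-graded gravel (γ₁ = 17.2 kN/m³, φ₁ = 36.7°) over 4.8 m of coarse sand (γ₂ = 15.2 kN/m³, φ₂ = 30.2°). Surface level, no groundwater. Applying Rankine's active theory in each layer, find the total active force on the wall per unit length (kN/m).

K_a1 = tan²(45°−36.7°/2) = 0.2519; K_a2 = tan²(45°−30.2°/2) = 0.3307.
Layer 1: σ at base = K_a1 γ₁ h₁ = 17.76 kPa; P₁ = ½×17.76×4.1 = 36.41.
Layer 2: σ_v at top = γ₁h₁ = 70.52; σ_h top = K_a2×70.52 = 23.32; σ_h base = K_a2×(70.52+15.2×4.8) = 47.44.
P₂ = ½(23.32+47.44)×4.8 = 169.8. Total P_a = 36.41+169.8 = 206.2 kN/m.

206 kN/m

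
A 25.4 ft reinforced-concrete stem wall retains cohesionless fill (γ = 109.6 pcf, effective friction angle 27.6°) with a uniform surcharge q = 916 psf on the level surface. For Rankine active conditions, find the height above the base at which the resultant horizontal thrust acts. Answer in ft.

K_a = 0.3668.
Triangular part P₁ = ½K_aγH² = 12970 at H/3 = 8.467 ft; rectangular part P₂ = K_a q H = 8534 at H/2 = 12.70 ft.
ȳ = (P₁·8.467 + P₂·12.70)/(P₁+P₂) = 10.15 ft.

10.1 ft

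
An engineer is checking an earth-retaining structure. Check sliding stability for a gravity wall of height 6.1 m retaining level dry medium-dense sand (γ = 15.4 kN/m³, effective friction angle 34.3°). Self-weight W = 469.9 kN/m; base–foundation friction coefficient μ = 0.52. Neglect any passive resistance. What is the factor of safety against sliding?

3.05

K_a = tan²(45° − 34.3°/2) = 0.2792.
P_a = ½K_aγH² = 0.5×0.2792×15.4×6.1² = 79.98 kN/m, acting at H/3 = 2.033 m above the base.
FS_sliding = μW / P_a = 0.52×469.9 / 79.98 = 3.055.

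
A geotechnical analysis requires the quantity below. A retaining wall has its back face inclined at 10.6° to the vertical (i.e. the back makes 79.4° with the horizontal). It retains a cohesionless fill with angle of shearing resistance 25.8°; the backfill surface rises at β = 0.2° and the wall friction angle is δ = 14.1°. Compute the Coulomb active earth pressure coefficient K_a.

0.438

K_a = sin²(α+φ) / [sin²α · sin(α−δ) · (1 + √{sin(φ+δ)sin(φ−β) / (sin(α−δ)sin(α+β))})²].
With α = 79.4°, φ = 25.8°, δ = 14.1°, β = 0.2°: K_a = 0.4377.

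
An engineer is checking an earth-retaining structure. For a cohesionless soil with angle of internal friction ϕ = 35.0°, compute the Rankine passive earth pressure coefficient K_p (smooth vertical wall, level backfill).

K_p = (1 + sin φ)/(1 − sin φ) = tan²(45° + 35.0°/2) = 3.690.

3.69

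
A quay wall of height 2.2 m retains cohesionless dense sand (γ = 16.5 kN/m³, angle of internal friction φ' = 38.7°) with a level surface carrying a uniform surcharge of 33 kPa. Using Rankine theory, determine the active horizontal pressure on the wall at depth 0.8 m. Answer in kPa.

K_a = (1 − sin φ)/(1 + sin φ) = 0.2306.
σ_v = γz + q = 16.5 × 0.8 + 33 = 46.20 kPa.
σ_h = K_a σ_v = 0.2306 × 46.20 = 10.65 kPa.

10.7 kPa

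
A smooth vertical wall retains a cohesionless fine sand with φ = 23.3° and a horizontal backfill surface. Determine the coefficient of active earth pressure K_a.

K_a = tan²(45° − φ/2) = tan²(33.35°) = 0.4331.

0.433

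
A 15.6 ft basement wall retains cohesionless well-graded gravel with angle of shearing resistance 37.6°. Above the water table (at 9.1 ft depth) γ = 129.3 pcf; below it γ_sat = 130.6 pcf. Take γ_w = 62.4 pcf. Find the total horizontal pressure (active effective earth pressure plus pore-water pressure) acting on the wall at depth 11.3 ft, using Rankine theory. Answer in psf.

458 psf

K_a = (1 − sin φ)/(1 + sin φ) = 0.2421.
γ' = 130.6 − 62.4 = 68.20 pcf.
Effective vertical stress at 11.3 ft: σ'_v = 129.3×9.1 + 68.20×2.20 = 1327 psf.
σ'_h = K_a σ'_v = 0.2421 × 1327 = 321.2 psf; u = γ_w × 2.20 = 137.3 psf.
Total σ_h = 321.2 + 137.3 = 458.5 psf.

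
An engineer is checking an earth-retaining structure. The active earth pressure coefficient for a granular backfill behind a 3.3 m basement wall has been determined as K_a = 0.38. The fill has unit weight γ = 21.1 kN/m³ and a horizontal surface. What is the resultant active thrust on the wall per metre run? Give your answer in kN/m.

43.7 kN/m

P = ½ K_a γ H² = 0.5 × 0.38 × 21.1 × 3.3² = 43.66 kN/m.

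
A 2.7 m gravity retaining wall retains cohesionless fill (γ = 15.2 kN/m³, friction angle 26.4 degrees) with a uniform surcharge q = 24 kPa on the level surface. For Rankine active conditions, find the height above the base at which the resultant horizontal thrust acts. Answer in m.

1.14 m

K_a = 0.3844.
Triangular part P₁ = ½K_aγH² = 21.30 at H/3 = 0.9000 m; rectangular part P₂ = K_a q H = 24.91 at H/2 = 1.350 m.
ȳ = (P₁·0.9000 + P₂·1.350)/(P₁+P₂) = 1.143 m.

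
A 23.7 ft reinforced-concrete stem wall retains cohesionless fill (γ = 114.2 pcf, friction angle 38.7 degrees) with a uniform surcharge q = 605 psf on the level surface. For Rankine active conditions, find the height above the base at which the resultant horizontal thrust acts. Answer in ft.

K_a = 0.2306.
Triangular part P₁ = ½K_aγH² = 7395 at H/3 = 7.900 ft; rectangular part P₂ = K_a q H = 3306 at H/2 = 11.85 ft.
ȳ = (P₁·7.900 + P₂·11.85)/(P₁+P₂) = 9.120 ft.

9.12 ft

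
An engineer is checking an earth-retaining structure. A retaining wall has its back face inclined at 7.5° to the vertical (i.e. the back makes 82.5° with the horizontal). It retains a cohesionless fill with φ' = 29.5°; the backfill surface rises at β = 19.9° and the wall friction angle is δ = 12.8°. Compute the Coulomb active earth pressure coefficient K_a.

K_a = sin²(α+φ) / [sin²α · sin(α−δ) · (1 + √{sin(φ+δ)sin(φ−β) / (sin(α−δ)sin(α+β))})²].
With α = 82.5°, φ = 29.5°, δ = 12.8°, β = 19.9°: K_a = 0.5116.

0.512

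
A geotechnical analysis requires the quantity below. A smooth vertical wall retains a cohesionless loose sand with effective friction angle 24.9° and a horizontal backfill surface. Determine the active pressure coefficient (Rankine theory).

0.407

K_a = tan²(45° − φ/2) = tan²(32.55°) = 0.4074.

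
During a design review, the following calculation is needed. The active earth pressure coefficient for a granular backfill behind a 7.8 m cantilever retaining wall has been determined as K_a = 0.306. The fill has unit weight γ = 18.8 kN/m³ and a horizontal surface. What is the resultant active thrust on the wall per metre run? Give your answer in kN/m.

P = ½ K_a γ H² = 0.5 × 0.306 × 18.8 × 7.8² = 175.0 kN/m.

175 kN/m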